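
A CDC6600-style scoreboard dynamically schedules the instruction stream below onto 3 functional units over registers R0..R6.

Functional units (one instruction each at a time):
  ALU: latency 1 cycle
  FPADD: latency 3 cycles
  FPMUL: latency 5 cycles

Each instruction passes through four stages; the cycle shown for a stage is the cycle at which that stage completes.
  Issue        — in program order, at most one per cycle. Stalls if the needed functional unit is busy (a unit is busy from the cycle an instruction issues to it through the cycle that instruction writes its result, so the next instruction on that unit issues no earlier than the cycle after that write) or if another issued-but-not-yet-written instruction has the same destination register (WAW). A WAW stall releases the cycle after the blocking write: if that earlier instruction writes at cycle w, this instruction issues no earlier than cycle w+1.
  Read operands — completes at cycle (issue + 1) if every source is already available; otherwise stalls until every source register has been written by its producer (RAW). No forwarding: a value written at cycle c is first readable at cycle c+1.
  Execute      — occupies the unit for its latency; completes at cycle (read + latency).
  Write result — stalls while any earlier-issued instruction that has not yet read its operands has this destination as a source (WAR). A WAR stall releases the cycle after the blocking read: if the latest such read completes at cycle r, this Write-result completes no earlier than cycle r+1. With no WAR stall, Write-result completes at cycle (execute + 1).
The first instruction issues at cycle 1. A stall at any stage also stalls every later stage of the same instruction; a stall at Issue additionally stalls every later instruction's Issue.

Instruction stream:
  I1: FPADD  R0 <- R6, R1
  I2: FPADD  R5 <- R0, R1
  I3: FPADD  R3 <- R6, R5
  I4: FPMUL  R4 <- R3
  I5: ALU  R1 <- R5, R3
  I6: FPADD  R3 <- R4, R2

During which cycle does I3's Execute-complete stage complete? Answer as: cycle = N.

cycle = 17

1) issue 1, read 2, done 5, write 6
2) issue 7, read 8, done 11, write 12  <struct: FPADD busy until I1 writes@6>
3) issue 13, read 14, done 17, write 18  <struct: FPADD busy until I2 writes@12>
4) issue 14, read 19, done 24, write 25  <RAW R3: wait I3 write@18>
5) issue 15, read 19, done 20, write 21  <RAW R3: wait I3 write@18>
6) issue 19, read 26, done 29, write 30  <struct: FPADD busy until I3 writes@18 / RAW R4: wait I4 write@25>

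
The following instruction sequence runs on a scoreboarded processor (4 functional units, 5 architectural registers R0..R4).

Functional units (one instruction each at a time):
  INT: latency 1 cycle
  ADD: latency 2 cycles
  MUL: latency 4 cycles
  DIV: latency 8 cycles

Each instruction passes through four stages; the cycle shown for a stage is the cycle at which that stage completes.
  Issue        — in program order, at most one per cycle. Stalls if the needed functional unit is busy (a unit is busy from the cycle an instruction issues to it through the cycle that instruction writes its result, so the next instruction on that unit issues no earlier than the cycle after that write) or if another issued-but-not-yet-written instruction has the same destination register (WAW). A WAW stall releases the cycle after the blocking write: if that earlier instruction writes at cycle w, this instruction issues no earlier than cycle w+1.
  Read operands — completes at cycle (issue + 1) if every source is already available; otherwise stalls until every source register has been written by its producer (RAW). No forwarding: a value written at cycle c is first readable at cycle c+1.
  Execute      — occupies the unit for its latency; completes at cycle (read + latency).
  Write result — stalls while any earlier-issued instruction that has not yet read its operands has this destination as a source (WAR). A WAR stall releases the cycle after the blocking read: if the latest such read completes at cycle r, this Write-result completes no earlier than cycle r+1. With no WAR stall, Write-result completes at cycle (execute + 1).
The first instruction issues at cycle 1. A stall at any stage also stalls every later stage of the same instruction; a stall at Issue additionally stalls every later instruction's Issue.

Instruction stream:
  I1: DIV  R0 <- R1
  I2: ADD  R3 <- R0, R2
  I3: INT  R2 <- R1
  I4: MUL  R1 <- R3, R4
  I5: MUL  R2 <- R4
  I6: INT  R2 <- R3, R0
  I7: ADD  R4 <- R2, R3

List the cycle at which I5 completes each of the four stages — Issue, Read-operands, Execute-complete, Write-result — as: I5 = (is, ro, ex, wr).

I5 = (22, 23, 27, 28)

[1] issue I1 (DIV)
[2] I1 read-ops, issue I2 (ADD)
[3] issue I3 (INT)
[4] I3 read-ops, issue I4 (MUL)
[5] I3 finished on INT
[10] I1 finished on DIV
[11] I1→R0
[12] I2 read-ops
[13] I3→R2
[14] I2 finished on ADD
[15] I2→R3
[16] I4 read-ops
[20] I4 finished on MUL
[21] I4→R1
[22] issue I5 (MUL)
[23] I5 read-ops
[27] I5 finished on MUL
[28] I5→R2
[29] issue I6 (INT)
[30] I6 read-ops, issue I7 (ADD)
[31] I6 finished on INT
[32] I6→R2
[33] I7 read-ops
[35] I7 finished on ADD
[36] I7→R4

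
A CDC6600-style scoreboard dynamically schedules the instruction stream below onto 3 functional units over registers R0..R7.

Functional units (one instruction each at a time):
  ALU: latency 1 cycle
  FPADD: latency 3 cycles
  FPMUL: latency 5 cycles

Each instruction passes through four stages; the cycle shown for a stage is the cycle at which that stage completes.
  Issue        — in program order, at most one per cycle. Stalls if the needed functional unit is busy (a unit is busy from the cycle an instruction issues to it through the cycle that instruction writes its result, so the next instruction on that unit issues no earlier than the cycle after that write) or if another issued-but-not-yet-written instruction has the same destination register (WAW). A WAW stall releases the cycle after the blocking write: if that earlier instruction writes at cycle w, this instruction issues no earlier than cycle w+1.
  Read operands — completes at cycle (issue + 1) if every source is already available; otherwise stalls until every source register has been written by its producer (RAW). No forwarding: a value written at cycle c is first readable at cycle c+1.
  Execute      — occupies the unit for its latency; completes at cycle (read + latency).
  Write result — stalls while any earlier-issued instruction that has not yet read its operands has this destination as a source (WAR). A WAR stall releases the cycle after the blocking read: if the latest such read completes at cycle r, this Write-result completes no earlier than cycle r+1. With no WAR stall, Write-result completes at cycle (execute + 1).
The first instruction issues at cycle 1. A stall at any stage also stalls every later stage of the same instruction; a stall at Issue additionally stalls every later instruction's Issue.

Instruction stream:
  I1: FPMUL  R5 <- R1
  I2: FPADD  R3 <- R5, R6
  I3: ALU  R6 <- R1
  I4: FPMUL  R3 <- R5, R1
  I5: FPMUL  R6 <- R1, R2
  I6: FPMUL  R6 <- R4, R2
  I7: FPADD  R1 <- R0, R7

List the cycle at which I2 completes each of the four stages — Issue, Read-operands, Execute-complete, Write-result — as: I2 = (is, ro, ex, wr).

I2 = (2, 9, 12, 13)

1) issue 1, read 2, done 7, write 8
2) issue 2, read 9, done 12, write 13  <RAW R5: wait I1 write@8>
3) issue 3, read 4, done 5, write 10  <WAR R6: wait I2 read@9>
4) issue 14, read 15, done 20, write 21  <WAW R3: wait I2 write@13>
5) issue 22, read 23, done 28, write 29  <struct: FPMUL busy until I4 writes@21>
6) issue 30, read 31, done 36, write 37  <struct: FPMUL busy until I5 writes@29>
7) issue 31, read 32, done 35, write 36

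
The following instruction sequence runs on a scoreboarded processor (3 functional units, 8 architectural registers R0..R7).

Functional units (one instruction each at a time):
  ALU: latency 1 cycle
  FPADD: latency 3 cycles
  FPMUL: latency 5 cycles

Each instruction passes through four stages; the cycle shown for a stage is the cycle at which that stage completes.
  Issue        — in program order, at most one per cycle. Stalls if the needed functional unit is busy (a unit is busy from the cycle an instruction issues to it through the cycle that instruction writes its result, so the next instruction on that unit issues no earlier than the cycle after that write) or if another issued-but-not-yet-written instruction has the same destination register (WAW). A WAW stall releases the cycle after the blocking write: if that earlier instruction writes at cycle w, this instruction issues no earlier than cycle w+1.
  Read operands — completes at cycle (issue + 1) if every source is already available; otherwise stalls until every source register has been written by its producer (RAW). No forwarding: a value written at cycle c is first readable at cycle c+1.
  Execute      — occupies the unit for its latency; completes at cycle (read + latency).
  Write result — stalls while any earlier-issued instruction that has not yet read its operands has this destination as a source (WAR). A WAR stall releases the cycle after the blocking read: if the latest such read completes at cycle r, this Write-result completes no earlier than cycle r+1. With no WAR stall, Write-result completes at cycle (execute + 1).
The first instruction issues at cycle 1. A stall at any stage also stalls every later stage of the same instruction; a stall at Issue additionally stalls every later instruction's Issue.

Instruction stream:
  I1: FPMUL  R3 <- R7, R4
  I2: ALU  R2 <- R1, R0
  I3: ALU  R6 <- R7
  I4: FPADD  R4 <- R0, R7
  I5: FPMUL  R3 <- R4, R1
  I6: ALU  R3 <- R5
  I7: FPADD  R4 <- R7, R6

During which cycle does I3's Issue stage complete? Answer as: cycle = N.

[I1] 1/2/7/8
[I2] 2/3/4/5
[I3] 6/7/8/9  (struct: ALU busy until I2 writes@5)
[I4] 7/8/11/12
[I5] 9/13/18/19  (struct: FPMUL busy until I1 writes@8; RAW R4: wait I4 write@12)
[I6] 20/21/22/23  (WAW R3: wait I5 write@19)
[I7] 21/22/25/26

cycle = 6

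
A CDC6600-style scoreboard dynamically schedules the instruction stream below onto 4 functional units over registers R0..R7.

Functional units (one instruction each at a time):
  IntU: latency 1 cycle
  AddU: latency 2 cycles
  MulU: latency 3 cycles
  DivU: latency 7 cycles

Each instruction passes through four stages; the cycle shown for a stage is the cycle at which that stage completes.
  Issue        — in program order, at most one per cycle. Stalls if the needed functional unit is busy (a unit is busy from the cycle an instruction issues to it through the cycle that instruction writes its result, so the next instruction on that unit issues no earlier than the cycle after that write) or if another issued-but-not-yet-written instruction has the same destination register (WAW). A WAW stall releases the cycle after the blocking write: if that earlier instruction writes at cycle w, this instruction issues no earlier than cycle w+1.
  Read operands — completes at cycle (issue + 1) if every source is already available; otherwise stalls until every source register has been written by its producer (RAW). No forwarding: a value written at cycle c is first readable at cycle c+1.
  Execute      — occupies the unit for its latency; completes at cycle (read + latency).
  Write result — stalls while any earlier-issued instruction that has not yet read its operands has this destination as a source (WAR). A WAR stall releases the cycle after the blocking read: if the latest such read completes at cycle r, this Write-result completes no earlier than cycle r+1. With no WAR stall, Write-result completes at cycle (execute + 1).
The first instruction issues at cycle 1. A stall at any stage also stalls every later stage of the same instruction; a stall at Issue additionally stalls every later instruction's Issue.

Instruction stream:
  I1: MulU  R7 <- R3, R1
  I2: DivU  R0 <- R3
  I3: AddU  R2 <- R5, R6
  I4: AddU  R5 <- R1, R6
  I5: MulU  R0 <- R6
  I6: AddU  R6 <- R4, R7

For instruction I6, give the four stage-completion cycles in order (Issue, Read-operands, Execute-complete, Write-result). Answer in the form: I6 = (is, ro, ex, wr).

I6 = (13, 14, 16, 17)

I1  is:1  ro:2  ex:5  wr:6
I2  is:2  ro:3  ex:10  wr:11
I3  is:3  ro:4  ex:6  wr:7
I4  is:8  ro:9  ex:11  wr:12  — struct: AddU busy until I3 writes@7
I5  is:12  ro:13  ex:16  wr:17  — WAW R0: wait I2 write@11
I6  is:13  ro:14  ex:16  wr:17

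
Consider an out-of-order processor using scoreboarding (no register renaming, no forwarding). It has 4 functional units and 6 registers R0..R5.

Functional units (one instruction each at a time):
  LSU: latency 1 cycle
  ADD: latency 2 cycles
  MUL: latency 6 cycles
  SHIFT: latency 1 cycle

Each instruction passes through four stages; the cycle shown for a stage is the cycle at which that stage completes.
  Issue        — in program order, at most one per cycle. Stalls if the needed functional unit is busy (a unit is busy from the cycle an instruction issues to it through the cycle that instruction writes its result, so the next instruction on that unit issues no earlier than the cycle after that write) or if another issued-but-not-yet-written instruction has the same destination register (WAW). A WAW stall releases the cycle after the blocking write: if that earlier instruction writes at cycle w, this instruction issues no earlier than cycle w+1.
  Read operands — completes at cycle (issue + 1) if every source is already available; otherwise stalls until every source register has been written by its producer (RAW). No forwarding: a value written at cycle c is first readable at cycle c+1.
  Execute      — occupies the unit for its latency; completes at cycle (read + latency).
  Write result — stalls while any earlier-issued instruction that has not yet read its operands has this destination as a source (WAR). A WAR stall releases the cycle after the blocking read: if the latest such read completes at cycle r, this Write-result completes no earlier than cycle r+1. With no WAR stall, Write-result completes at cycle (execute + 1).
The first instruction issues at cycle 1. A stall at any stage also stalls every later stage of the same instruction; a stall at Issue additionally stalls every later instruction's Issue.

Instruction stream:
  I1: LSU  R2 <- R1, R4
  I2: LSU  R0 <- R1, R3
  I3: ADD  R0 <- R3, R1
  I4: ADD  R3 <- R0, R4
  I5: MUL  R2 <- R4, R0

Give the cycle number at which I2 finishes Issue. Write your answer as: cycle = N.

cycle 1: issue I1 (LSU)
cycle 2: I1 read-ops
cycle 3: I1 finished on LSU
cycle 4: I1→R2
cycle 5: issue I2 (LSU)
cycle 6: I2 read-ops
cycle 7: I2 finished on LSU
cycle 8: I2→R0
cycle 9: issue I3 (ADD)
cycle 10: I3 read-ops
cycle 12: I3 finished on ADD
cycle 13: I3→R0
cycle 14: issue I4 (ADD)
cycle 15: I4 read-ops; issue I5 (MUL)
cycle 16: I5 read-ops
cycle 17: I4 finished on ADD
cycle 18: I4→R3
cycle 22: I5 finished on MUL
cycle 23: I5→R2

cycle = 5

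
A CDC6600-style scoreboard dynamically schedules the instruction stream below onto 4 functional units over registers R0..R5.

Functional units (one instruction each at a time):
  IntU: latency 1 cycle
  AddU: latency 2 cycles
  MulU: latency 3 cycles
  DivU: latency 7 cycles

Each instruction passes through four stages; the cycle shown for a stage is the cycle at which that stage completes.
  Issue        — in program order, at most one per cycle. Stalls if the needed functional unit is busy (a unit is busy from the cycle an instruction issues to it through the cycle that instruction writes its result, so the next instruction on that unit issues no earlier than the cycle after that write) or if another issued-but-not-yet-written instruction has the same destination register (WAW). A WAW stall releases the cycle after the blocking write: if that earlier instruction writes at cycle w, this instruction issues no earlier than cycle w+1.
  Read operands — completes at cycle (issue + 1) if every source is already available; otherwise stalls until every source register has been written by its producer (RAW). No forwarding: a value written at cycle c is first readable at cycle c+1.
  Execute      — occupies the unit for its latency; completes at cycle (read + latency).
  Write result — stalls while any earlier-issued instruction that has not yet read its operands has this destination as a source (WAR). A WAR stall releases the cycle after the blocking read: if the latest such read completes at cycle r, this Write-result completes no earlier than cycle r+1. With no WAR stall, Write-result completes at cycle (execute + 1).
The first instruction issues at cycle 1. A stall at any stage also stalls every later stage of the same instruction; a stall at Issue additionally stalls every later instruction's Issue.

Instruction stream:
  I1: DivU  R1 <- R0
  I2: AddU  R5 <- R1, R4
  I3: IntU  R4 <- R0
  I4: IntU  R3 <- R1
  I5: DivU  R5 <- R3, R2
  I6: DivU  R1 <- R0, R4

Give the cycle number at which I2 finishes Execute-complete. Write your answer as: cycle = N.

cycle = 13

  I1 | 1 | 2 | 9 | 10
  I2 | 2 | 11 | 13 | 14   RAW R1: wait I1 write@10
  I3 | 3 | 4 | 5 | 12   WAR R4: wait I2 read@11
  I4 | 13 | 14 | 15 | 16   struct: IntU busy until I3 writes@12
  I5 | 15 | 17 | 24 | 25   WAW R5: wait I2 write@14 · RAW R3: wait I4 write@16
  I6 | 26 | 27 | 34 | 35   struct: DivU busy until I5 writes@25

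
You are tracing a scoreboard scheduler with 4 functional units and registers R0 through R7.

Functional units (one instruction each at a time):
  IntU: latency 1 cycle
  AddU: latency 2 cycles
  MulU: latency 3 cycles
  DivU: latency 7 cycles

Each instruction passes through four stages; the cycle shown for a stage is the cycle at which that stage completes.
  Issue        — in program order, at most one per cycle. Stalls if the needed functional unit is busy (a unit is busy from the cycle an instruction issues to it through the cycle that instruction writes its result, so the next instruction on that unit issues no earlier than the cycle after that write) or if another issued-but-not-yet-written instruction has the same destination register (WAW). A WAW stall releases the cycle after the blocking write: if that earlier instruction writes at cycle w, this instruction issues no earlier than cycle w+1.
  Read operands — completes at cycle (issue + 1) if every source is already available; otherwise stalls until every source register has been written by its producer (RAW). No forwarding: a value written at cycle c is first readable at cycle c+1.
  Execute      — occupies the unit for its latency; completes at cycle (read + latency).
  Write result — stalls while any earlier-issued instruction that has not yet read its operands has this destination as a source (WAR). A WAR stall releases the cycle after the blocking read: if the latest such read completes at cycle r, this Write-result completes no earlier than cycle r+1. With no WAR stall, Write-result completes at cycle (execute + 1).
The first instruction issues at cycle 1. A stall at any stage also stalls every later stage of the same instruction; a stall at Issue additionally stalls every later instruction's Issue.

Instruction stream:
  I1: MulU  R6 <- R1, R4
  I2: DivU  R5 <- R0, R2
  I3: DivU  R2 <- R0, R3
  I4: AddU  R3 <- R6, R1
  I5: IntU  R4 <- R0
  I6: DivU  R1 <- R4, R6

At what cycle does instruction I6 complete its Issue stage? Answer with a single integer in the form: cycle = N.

I1  is:1  ro:2  ex:5  wr:6
I2  is:2  ro:3  ex:10  wr:11
I3  is:12  ro:13  ex:20  wr:21  — struct: DivU busy until I2 writes@11
I4  is:13  ro:14  ex:16  wr:17
I5  is:14  ro:15  ex:16  wr:17
I6  is:22  ro:23  ex:30  wr:31  — struct: DivU busy until I3 writes@21

cycle = 22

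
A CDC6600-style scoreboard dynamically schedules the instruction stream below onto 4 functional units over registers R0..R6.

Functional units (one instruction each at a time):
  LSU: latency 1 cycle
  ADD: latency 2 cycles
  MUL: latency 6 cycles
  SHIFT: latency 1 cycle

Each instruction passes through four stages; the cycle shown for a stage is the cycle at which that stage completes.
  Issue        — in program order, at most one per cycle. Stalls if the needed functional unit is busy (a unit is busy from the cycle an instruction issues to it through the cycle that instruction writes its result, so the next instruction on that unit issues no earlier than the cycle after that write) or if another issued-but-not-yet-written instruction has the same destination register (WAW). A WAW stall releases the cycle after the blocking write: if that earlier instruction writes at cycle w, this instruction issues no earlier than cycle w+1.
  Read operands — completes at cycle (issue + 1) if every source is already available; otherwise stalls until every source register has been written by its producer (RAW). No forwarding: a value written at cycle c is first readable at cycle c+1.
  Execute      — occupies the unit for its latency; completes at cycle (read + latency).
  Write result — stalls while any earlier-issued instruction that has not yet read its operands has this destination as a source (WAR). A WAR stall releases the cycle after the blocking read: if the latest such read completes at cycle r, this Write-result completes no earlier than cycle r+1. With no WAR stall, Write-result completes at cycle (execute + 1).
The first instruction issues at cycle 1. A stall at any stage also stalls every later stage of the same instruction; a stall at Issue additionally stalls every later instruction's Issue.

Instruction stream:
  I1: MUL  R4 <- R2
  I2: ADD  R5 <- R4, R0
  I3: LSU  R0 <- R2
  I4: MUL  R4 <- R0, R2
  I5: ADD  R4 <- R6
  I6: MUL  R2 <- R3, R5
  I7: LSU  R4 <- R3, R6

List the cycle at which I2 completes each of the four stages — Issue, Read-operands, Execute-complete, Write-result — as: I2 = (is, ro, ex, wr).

I2 = (2, 10, 12, 13)

cycle 1: I1 dispatched to MUL
cycle 2: I1 operands ready; I2 dispatched to ADD
cycle 3: I3 dispatched to LSU
cycle 4: I3 operands ready
cycle 5: I3 complete
cycle 8: I1 complete
cycle 9: R4←I1
cycle 10: I2 operands ready; I4 dispatched to MUL
cycle 11: R0←I3
cycle 12: I2 complete; I4 operands ready
cycle 13: R5←I2
cycle 18: I4 complete
cycle 19: R4←I4
cycle 20: I5 dispatched to ADD
cycle 21: I5 operands ready; I6 dispatched to MUL
cycle 22: I6 operands ready
cycle 23: I5 complete
cycle 24: R4←I5
cycle 25: I7 dispatched to LSU
cycle 26: I7 operands ready
cycle 27: I7 complete
cycle 28: I6 complete; R4←I7
cycle 29: R2←I6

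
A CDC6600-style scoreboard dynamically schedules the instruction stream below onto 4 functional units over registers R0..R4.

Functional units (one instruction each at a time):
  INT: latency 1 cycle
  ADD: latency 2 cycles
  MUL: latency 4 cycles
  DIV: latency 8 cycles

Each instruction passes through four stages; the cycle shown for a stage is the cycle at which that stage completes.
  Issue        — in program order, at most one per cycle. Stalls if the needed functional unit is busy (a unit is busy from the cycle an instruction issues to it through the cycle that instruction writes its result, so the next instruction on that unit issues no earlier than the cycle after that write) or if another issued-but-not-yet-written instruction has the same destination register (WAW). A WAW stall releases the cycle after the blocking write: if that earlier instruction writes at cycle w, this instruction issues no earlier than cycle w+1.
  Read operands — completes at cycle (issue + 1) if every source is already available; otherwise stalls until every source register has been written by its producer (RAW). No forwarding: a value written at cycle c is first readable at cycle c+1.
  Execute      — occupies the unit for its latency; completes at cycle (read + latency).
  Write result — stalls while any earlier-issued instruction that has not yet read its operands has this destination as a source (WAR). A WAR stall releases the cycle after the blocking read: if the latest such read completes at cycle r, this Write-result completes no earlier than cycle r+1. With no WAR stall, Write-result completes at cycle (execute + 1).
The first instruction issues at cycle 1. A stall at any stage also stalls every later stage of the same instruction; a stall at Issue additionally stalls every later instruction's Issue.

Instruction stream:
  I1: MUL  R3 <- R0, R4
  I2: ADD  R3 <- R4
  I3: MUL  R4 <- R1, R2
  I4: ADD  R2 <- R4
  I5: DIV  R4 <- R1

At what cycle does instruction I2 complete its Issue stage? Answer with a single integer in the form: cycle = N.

cycle = 8

t=1  I1→MUL
t=2  I1 RO
t=6  I1 EX
t=7  I1 WR R3
t=8  I2→ADD
t=9  I2 RO, I3→MUL
t=10  I3 RO
t=11  I2 EX
t=12  I2 WR R3
t=13  I4→ADD
t=14  I3 EX
t=15  I3 WR R4
t=16  I4 RO, I5→DIV
t=17  I5 RO
t=18  I4 EX
t=19  I4 WR R2
t=25  I5 EX
t=26  I5 WR R4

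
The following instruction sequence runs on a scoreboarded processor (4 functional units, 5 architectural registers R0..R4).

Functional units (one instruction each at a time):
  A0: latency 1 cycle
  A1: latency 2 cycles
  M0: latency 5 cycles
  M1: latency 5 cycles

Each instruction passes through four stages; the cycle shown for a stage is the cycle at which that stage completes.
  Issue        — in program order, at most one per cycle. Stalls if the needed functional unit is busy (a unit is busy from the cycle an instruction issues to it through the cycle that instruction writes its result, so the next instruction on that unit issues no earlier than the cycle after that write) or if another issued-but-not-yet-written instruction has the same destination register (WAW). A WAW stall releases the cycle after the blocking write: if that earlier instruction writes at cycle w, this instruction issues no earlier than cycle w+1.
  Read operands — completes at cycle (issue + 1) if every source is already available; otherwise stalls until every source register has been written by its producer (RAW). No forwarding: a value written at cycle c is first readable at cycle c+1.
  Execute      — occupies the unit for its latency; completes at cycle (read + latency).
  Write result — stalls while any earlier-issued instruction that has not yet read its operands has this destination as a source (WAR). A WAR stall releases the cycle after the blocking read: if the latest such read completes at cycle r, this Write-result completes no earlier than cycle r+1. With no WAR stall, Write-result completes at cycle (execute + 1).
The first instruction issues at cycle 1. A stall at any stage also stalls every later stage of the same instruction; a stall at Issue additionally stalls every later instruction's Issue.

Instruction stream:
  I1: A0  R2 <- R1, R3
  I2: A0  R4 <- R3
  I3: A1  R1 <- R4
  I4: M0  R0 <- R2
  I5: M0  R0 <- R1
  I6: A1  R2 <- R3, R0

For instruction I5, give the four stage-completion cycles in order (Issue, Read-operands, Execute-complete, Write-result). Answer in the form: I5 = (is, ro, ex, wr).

[I1] 1/2/3/4
[I2] 5/6/7/8  (struct: A0 busy until I1 writes@4)
[I3] 6/9/11/12  (RAW R4: wait I2 write@8)
[I4] 7/8/13/14
[I5] 15/16/21/22  (struct: M0 busy until I4 writes@14)
[I6] 16/23/25/26  (RAW R0: wait I5 write@22)

I5 = (15, 16, 21, 22)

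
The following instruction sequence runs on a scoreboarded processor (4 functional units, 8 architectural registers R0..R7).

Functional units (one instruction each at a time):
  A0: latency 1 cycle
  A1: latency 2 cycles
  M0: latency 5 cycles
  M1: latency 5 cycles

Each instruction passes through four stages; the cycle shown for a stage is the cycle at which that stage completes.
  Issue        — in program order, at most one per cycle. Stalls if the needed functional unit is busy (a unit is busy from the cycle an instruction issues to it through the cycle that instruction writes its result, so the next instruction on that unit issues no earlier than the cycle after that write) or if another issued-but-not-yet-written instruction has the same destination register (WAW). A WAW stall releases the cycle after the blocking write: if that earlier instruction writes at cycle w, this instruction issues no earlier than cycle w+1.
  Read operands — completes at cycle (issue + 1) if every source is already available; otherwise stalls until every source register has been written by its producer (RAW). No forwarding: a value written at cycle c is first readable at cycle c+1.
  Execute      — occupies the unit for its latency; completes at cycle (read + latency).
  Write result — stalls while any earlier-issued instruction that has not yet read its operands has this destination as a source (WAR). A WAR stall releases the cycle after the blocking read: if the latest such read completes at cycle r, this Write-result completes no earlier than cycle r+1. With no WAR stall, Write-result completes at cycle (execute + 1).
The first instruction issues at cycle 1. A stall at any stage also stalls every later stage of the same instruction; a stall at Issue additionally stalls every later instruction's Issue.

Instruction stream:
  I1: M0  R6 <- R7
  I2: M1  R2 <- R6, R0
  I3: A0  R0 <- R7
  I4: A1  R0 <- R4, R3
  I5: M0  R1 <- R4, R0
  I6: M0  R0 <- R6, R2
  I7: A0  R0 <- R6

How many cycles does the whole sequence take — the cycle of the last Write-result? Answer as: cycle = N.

t=1  I1 issues→M0
t=2  I1 reads, I2 issues→M1
t=3  I3 issues→A0
t=4  I3 reads
t=5  I3 exec-done
t=7  I1 exec-done
t=8  I1 writes R6
t=9  I2 reads
t=10  I3 writes R0
t=11  I4 issues→A1
t=12  I4 reads, I5 issues→M0
t=14  I2 exec-done, I4 exec-done
t=15  I2 writes R2, I4 writes R0
t=16  I5 reads
t=21  I5 exec-done
t=22  I5 writes R1
t=23  I6 issues→M0
t=24  I6 reads
t=29  I6 exec-done
t=30  I6 writes R0
t=31  I7 issues→A0
t=32  I7 reads
t=33  I7 exec-done
t=34  I7 writes R0

cycle = 34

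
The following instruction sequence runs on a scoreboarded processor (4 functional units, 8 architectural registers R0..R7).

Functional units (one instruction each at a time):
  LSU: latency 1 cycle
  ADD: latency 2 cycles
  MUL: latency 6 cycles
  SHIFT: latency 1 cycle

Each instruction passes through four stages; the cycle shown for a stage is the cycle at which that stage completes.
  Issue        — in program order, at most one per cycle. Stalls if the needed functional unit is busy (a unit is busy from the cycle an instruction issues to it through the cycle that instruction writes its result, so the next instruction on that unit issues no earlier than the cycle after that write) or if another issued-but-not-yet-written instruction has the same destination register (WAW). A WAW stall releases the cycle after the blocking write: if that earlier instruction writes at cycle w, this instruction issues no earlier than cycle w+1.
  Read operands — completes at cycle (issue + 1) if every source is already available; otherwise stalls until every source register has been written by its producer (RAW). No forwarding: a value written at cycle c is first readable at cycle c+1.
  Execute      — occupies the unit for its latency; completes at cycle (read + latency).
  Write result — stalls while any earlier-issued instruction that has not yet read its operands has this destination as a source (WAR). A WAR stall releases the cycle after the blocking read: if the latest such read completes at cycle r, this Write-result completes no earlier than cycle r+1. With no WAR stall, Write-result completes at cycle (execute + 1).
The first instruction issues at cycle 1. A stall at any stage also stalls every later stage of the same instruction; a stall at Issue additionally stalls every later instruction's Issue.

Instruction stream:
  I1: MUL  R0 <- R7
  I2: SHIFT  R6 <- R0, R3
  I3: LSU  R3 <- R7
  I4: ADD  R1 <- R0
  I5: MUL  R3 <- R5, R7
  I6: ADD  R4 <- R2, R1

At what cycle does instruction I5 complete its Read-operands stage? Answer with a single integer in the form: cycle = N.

cycle = 13

cycle 1: issue I1 (MUL)
cycle 2: I1 read-ops | issue I2 (SHIFT)
cycle 3: issue I3 (LSU)
cycle 4: I3 read-ops | issue I4 (ADD)
cycle 5: I3 finished on LSU
cycle 8: I1 finished on MUL
cycle 9: I1→R0
cycle 10: I2 read-ops | I4 read-ops
cycle 11: I2 finished on SHIFT | I3→R3
cycle 12: I2→R6 | I4 finished on ADD | issue I5 (MUL)
cycle 13: I4→R1 | I5 read-ops
cycle 14: issue I6 (ADD)
cycle 15: I6 read-ops
cycle 17: I6 finished on ADD
cycle 18: I6→R4
cycle 19: I5 finished on MUL
cycle 20: I5→R3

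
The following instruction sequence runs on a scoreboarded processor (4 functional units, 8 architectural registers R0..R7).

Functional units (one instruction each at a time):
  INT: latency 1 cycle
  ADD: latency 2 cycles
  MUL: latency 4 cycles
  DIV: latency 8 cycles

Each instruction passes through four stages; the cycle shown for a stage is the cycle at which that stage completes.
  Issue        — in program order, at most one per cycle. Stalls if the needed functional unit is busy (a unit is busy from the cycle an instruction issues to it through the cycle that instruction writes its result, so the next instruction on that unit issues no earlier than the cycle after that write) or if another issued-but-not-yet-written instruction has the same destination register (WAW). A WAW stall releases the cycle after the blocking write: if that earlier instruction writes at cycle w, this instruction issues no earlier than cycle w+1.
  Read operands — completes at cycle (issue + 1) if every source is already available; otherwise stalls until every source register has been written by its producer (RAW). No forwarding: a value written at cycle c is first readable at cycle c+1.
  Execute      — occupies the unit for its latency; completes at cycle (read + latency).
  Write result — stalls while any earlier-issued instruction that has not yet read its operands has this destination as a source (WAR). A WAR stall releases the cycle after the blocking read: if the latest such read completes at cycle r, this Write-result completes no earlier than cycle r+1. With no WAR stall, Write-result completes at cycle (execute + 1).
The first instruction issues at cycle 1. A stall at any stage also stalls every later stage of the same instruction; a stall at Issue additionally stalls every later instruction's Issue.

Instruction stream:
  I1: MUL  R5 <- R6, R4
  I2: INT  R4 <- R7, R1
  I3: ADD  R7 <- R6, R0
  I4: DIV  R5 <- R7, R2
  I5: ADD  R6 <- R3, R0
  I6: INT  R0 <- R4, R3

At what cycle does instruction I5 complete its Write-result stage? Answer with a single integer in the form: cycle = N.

1) issue 1, read 2, done 6, write 7
2) issue 2, read 3, done 4, write 5
3) issue 3, read 4, done 6, write 7
4) issue 8, read 9, done 17, write 18  <WAW R5: wait I1 write@7>
5) issue 9, read 10, done 12, write 13
6) issue 10, read 11, done 12, write 13

cycle = 13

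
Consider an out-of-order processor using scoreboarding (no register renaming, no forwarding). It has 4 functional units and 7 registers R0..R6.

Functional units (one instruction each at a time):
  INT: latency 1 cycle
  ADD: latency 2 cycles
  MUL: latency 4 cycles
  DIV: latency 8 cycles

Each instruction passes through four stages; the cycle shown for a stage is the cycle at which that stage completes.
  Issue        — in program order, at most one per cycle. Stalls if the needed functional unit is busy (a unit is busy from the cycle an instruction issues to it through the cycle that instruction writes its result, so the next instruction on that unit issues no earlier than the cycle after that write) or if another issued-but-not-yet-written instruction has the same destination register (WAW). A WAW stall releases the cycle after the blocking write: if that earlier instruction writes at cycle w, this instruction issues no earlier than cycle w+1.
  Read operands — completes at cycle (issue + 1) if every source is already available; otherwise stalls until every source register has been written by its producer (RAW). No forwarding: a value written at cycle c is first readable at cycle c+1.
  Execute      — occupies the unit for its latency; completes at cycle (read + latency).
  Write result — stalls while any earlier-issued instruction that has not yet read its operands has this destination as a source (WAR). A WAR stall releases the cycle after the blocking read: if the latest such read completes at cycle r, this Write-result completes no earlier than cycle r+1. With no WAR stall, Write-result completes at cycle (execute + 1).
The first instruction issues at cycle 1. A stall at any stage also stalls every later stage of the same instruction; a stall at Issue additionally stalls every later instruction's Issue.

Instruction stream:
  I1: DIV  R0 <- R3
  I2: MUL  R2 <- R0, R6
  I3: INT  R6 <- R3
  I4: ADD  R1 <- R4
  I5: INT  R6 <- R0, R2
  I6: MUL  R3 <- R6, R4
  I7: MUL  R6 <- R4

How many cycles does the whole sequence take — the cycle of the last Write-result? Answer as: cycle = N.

cycle = 33

1) issue 1, read 2, done 10, write 11
2) issue 2, read 12, done 16, write 17  <RAW R0: wait I1 write@11>
3) issue 3, read 4, done 5, write 13  <WAR R6: wait I2 read@12>
4) issue 4, read 5, done 7, write 8
5) issue 14, read 18, done 19, write 20  <struct: INT busy until I3 writes@13 / RAW R2: wait I2 write@17>
6) issue 18, read 21, done 25, write 26  <struct: MUL busy until I2 writes@17 / RAW R6: wait I5 write@20>
7) issue 27, read 28, done 32, write 33  <struct: MUL busy until I6 writes@26>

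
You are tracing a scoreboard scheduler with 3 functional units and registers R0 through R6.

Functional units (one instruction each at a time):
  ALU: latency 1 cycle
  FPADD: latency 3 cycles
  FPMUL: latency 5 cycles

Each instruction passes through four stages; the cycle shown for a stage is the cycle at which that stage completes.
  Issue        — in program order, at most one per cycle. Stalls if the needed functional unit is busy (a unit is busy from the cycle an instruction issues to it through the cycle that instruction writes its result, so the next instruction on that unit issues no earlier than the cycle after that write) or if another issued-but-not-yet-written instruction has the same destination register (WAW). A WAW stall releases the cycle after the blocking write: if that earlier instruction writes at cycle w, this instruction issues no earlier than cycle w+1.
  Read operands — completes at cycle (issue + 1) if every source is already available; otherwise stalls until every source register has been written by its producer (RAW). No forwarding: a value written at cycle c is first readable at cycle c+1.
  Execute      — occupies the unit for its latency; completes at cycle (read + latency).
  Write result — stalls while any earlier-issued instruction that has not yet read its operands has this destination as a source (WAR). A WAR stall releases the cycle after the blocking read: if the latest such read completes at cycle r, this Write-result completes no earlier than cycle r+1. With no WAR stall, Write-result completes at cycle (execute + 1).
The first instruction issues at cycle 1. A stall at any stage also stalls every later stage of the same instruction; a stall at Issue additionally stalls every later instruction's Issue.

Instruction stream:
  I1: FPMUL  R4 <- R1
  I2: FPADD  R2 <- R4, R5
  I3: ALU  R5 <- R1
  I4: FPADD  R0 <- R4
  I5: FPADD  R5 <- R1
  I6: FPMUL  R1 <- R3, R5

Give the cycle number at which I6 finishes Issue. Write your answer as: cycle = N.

I1: IS=1 RO=2 EX=7 WR=8
I2: IS=2 RO=9 EX=12 WR=13  [RAW R4: wait I1 write@8]
I3: IS=3 RO=4 EX=5 WR=10  [WAR R5: wait I2 read@9]
I4: IS=14 RO=15 EX=18 WR=19  [struct: FPADD busy until I2 writes@13]
I5: IS=20 RO=21 EX=24 WR=25  [struct: FPADD busy until I4 writes@19]
I6: IS=21 RO=26 EX=31 WR=32  [RAW R5: wait I5 write@25]

cycle = 21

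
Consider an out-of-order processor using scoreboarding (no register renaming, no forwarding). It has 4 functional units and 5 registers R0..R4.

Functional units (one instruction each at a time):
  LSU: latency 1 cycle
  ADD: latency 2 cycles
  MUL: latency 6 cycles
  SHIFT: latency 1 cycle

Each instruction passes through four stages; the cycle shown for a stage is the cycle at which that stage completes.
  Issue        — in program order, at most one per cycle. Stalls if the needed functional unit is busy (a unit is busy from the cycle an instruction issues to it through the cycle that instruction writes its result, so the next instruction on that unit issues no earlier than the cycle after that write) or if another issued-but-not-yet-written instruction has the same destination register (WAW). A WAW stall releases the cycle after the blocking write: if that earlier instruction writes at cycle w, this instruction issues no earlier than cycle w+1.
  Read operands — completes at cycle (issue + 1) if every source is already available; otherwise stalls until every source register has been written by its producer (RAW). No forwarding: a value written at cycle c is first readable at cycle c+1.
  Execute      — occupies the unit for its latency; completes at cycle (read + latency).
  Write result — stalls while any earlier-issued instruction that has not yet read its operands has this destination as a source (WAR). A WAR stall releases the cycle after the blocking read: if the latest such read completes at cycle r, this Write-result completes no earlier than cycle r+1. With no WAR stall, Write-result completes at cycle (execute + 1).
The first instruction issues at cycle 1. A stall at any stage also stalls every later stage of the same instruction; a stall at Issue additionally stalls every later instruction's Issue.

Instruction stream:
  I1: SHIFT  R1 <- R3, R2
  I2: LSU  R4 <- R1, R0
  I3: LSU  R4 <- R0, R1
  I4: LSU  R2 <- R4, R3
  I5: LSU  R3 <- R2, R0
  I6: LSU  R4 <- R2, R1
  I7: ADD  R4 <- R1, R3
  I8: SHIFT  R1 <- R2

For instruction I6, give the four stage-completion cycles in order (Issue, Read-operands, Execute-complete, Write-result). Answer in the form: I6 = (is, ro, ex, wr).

I1  is:1  ro:2  ex:3  wr:4
I2  is:2  ro:5  ex:6  wr:7  — RAW R1: wait I1 write@4
I3  is:8  ro:9  ex:10  wr:11  — struct: LSU busy until I2 writes@7
I4  is:12  ro:13  ex:14  wr:15  — struct: LSU busy until I3 writes@11
I5  is:16  ro:17  ex:18  wr:19  — struct: LSU busy until I4 writes@15
I6  is:20  ro:21  ex:22  wr:23  — struct: LSU busy until I5 writes@19
I7  is:24  ro:25  ex:27  wr:28  — WAW R4: wait I6 write@23
I8  is:25  ro:26  ex:27  wr:28

I6 = (20, 21, 22, 23)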